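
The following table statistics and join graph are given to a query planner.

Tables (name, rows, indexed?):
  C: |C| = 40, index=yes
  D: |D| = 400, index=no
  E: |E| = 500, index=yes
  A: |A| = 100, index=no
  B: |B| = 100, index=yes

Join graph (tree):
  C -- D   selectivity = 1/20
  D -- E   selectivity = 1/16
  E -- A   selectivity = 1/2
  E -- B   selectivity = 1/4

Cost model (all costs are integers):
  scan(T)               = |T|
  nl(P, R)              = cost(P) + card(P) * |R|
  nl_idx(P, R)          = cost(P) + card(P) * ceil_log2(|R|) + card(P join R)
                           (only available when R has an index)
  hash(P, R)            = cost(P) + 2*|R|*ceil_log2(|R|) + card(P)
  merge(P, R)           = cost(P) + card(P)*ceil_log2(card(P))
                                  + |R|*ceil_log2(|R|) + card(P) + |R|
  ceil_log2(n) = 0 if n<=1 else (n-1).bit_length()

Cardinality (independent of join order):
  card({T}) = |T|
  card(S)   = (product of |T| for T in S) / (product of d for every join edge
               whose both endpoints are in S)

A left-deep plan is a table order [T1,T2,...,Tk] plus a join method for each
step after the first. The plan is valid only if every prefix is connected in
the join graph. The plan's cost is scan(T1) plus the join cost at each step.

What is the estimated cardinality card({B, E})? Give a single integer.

Tables in S: B(100), E(500)
Edges inside S: E-B(d=4)
numerator = 100 * 500 = 50000
denominator = 4 = 4
card(S) = 50000 / 4 = 12500

12500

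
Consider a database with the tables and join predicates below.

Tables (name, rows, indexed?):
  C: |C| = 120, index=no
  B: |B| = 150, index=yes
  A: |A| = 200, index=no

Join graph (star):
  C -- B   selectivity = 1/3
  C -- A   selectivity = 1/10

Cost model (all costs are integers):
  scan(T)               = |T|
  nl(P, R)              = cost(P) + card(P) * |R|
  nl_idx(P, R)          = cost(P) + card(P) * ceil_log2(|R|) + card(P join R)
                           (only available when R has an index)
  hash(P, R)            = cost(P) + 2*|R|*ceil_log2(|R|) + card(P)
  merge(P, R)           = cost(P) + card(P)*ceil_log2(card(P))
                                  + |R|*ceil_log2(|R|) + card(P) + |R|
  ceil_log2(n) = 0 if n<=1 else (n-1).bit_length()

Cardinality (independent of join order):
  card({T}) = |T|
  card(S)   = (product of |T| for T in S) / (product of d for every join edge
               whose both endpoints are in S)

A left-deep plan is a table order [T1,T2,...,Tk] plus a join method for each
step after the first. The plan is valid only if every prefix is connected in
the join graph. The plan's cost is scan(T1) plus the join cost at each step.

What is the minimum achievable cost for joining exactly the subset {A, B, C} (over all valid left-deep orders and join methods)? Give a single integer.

6880

Selinger DP over subsets of {A,B,C}:
  {C}: scan cost=120, card=120
  {B}: scan cost=150, card=150
  {A}: scan cost=200, card=200
  {BC}: card=6000; try (C,hash)→1980, (B,merge)→2430, (C,merge)→2460, (B,hash)→2640, (B,nl_idx)→7080, (B,nl)→18120 …(+1); best=1980 via (C,hash)
  {AC}: card=2400; try (C,hash)→2080, (A,merge)→2880, (C,merge)→2960, (A,hash)→3440, (A,nl)→24120, (C,nl)→24200; best=2080 via (C,hash)
  {ABC}: card=120000; try (B,hash)→6880, (A,hash)→11180, (B,merge)→34630, (A,merge)→87780, (B,nl_idx)→141280, (B,nl)→362080 …(+1); best=6880 via (B,hash)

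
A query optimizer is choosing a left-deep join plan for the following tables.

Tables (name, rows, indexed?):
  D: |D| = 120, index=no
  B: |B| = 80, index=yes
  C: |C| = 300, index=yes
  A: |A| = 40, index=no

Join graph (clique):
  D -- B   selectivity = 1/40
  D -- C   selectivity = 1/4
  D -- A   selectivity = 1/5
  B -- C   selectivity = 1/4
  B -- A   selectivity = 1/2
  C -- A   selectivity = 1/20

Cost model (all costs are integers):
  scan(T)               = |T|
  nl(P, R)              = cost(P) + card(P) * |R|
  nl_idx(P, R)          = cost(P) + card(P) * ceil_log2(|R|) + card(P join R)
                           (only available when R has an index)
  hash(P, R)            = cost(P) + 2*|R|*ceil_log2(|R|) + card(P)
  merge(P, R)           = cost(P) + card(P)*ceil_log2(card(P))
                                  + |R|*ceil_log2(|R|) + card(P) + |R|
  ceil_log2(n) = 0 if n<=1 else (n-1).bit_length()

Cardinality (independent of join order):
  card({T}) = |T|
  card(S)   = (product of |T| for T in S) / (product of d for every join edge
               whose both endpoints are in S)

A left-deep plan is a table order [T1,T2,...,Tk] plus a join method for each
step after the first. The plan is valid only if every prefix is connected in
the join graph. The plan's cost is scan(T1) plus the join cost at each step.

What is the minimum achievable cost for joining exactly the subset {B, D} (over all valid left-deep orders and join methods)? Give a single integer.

Selinger DP over subsets of {B,D}:
  {D}: scan cost=120, card=120
  {B}: scan cost=80, card=80
  {BD}: card=240; try (B,nl_idx)→1200, (B,hash)→1360, (D,merge)→1680, (B,merge)→1720, (D,hash)→1840, (D,nl)→9680 …(+1); best=1200 via (B,nl_idx)

1200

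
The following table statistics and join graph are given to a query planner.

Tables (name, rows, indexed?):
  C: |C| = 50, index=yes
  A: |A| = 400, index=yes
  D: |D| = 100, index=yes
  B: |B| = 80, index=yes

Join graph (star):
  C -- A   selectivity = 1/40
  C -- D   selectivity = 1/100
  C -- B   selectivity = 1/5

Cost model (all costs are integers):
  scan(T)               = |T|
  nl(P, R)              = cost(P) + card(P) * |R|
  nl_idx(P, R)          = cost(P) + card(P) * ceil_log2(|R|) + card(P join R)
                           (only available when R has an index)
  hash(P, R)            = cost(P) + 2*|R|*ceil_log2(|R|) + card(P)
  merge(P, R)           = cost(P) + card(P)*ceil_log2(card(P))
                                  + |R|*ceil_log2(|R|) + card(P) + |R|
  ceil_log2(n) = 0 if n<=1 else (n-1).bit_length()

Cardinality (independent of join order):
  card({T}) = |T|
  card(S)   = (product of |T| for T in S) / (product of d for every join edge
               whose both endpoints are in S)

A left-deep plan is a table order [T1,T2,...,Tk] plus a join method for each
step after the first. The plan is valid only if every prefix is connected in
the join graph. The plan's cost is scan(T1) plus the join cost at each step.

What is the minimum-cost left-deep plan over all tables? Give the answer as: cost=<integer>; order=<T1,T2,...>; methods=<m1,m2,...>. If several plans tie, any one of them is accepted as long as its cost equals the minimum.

Selinger DP (subsets sized 1..n):
  {C}: scan cost=50, card=50
  {A}: scan cost=400, card=400
  {D}: scan cost=100, card=100
  {B}: scan cost=80, card=80
  {AC}: card=500; try (A,nl_idx)→1000, (C,hash)→1400, (C,nl_idx)→3300, (A,merge)→4400, (C,merge)→4750, (A,hash)→7300 …(+2); best=1000 via (A,nl_idx)
  {CD}: card=50; try (D,nl_idx)→450, (C,nl_idx)→750, (C,hash)→800, (D,merge)→1200, (C,merge)→1250, (D,hash)→1500 …(+2); best=450 via (D,nl_idx)
  {BC}: card=800; try (C,hash)→760, (B,merge)→1040, (C,merge)→1070, (B,nl_idx)→1200, (B,hash)→1220, (C,nl_idx)→1360 …(+2); best=760 via (C,hash)
  {ACD}: card=500; try (A,nl_idx)→1400, (D,hash)→2900, (A,merge)→4800, (D,nl_idx)→5000, (D,merge)→6800, (A,hash)→7700 …(+2); best=1400 via (A,nl_idx)
  {ABC}: card=8000; try (B,hash)→2620, (B,merge)→6640, (A,hash)→8760, (B,nl_idx)→12500, (A,merge)→13560, (A,nl_idx)→15960 …(+2); best=2620 via (B,hash)
  {BCD}: card=800; try (B,merge)→1440, (B,nl_idx)→1600, (B,hash)→1620, (D,hash)→2960, (B,nl)→4450, (D,nl_idx)→7160 …(+2); best=1440 via (B,merge)
  {ABCD}: card=8000; try (B,hash)→3020, (B,merge)→7040, (A,hash)→9440, (D,hash)→12020, (B,nl_idx)→12900, (A,merge)→14240 …(+6); best=3020 via (B,hash)

cost=3020; order=C,D,A,B; methods=nl_idx,nl_idx,hash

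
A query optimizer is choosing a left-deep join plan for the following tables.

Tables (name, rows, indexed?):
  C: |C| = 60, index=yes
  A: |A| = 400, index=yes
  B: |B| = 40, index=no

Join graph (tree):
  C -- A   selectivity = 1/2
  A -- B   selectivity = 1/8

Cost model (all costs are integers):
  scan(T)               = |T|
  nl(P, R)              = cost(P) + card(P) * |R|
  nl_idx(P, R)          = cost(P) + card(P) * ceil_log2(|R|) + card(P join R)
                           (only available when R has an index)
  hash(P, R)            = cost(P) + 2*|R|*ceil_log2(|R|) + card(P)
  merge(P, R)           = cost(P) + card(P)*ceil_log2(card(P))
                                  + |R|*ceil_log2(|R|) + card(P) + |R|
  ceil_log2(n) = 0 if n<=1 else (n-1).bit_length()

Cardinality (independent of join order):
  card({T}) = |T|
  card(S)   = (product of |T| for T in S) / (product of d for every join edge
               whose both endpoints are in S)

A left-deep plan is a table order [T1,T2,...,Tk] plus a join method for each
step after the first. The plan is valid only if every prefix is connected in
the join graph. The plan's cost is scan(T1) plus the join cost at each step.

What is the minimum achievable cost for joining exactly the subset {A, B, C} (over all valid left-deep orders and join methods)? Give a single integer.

Selinger DP over subsets of {A,B,C}:
  {C}: scan cost=60, card=60
  {A}: scan cost=400, card=400
  {B}: scan cost=40, card=40
  {AC}: card=12000; try (C,hash)→1520, (A,merge)→4480, (C,merge)→4820, (A,hash)→7320, (A,nl_idx)→12600, (C,nl_idx)→14800 …(+2); best=1520 via (C,hash)
  {AB}: card=2000; try (B,hash)→1280, (A,nl_idx)→2400, (A,merge)→4320, (B,merge)→4680, (A,hash)→7280, (A,nl)→16040 …(+1); best=1280 via (B,hash)
  {ABC}: card=60000; try (C,hash)→4000, (B,hash)→14000, (C,merge)→25700, (C,nl_idx)→73280, (C,nl)→121280, (B,merge)→181800 …(+1); best=4000 via (C,hash)

4000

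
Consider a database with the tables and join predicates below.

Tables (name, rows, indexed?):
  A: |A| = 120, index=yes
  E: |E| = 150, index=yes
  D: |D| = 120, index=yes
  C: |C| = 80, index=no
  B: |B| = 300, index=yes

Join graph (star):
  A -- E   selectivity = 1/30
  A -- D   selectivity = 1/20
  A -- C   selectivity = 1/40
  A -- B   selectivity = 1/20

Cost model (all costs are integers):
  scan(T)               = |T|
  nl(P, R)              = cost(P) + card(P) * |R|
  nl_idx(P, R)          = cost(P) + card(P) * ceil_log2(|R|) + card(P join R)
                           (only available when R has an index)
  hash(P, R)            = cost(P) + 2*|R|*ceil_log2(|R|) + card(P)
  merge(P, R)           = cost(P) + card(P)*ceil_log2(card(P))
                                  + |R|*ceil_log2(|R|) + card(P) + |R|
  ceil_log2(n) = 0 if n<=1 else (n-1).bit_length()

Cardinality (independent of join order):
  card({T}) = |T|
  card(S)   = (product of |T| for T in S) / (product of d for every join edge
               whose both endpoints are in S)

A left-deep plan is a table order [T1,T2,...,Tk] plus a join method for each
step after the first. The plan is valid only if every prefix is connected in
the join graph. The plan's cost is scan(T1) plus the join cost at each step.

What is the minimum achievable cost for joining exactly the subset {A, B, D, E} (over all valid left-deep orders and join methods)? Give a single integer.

Selinger DP over subsets of {A,B,D,E}:
  {A}: scan cost=120, card=120
  {E}: scan cost=150, card=150
  {D}: scan cost=120, card=120
  {B}: scan cost=300, card=300
  {AE}: card=600; try (E,nl_idx)→1680, (A,nl_idx)→1800, (A,hash)→1980, (E,merge)→2430, (A,merge)→2460, (E,hash)→2640 …(+2); best=1680 via (E,nl_idx)
  {AD}: card=720; try (D,nl_idx)→1680, (A,nl_idx)→1680, (D,hash)→1920, (A,hash)→1920, (D,merge)→2040, (A,merge)→2040 …(+2); best=1680 via (D,nl_idx)
  {AB}: card=1800; try (A,hash)→2280, (B,nl_idx)→3000, (B,merge)→4080, (A,nl_idx)→4200, (A,merge)→4260, (B,hash)→5640 …(+2); best=2280 via (A,hash)
  {ADE}: card=3600; try (D,hash)→3960, (E,hash)→4800, (D,merge)→9240, (D,nl_idx)→9480, (E,merge)→10950, (E,nl_idx)→11040 …(+2); best=3960 via (D,hash)
  {ABE}: card=9000; try (E,hash)→6480, (B,hash)→7680, (B,merge)→11280, (B,nl_idx)→16080, (E,merge)→25230, (E,nl_idx)→25680 …(+2); best=6480 via (E,hash)
  {ABD}: card=10800; try (D,hash)→5760, (B,hash)→7800, (B,merge)→12600, (B,nl_idx)→18960, (D,merge)→24840, (D,nl_idx)→25680 …(+2); best=5760 via (D,hash)
  {ABDE}: card=54000; try (B,hash)→12960, (D,hash)→17160, (E,hash)→18960, (B,merge)→53760, (B,nl_idx)→90360, (D,nl_idx)→123480 …(+6); best=12960 via (B,hash)

12960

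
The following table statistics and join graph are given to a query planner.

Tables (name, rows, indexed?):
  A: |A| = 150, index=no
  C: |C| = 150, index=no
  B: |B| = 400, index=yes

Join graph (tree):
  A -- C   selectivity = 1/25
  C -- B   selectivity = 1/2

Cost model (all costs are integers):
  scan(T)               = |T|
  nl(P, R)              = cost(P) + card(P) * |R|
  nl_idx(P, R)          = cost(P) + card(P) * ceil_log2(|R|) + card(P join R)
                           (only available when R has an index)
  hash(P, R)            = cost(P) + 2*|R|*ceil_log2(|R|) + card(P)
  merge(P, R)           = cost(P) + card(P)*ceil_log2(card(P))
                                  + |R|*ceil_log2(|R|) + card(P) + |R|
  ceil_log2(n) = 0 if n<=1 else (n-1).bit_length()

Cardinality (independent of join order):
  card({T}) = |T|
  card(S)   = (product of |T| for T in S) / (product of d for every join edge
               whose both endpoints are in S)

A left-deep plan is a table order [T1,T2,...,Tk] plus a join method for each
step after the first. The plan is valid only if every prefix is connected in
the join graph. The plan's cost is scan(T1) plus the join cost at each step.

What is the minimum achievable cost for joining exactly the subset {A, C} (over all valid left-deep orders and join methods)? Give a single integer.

2700

Selinger DP over subsets of {A,C}:
  {A}: scan cost=150, card=150
  {C}: scan cost=150, card=150
  {AC}: card=900; try (C,hash)→2700, (A,hash)→2700, (C,merge)→2850, (A,merge)→2850, (C,nl)→22650, (A,nl)→22650; best=2700 via (C,hash)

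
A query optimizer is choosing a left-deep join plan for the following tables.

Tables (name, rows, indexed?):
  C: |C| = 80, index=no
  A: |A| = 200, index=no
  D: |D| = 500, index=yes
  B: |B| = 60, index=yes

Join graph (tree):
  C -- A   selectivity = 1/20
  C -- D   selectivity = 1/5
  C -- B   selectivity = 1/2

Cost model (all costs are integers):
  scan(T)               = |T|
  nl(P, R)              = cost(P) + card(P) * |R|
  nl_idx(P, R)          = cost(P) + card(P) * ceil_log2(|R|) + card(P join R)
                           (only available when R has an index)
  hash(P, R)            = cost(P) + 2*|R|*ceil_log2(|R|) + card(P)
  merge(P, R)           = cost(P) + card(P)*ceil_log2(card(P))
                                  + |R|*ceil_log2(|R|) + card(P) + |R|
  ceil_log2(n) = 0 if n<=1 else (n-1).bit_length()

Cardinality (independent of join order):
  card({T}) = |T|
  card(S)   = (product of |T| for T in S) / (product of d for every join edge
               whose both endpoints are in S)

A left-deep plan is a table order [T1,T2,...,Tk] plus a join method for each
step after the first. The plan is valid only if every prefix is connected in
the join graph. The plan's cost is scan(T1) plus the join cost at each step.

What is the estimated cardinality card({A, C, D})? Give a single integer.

80000

Tables in S: A(200), C(80), D(500)
Edges inside S: C-A(d=20), C-D(d=5)
numerator = 200 * 80 * 500 = 8000000
denominator = 20 * 5 = 100
card(S) = 8000000 / 100 = 80000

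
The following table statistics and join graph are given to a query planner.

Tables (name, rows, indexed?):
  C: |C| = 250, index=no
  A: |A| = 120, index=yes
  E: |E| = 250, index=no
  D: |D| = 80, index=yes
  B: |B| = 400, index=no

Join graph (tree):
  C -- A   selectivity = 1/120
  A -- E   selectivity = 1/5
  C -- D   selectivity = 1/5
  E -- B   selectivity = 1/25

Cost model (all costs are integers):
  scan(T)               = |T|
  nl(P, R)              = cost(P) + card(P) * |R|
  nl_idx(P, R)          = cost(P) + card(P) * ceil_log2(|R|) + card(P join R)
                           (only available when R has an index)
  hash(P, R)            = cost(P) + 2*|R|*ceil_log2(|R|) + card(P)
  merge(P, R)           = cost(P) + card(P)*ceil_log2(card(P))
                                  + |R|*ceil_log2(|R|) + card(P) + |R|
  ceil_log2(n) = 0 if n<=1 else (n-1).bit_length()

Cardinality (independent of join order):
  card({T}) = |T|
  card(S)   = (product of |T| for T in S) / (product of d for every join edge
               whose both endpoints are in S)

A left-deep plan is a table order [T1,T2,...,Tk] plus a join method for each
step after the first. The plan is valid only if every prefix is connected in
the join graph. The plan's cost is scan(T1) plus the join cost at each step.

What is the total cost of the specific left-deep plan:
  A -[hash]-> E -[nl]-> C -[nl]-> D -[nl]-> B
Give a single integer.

step 1: scan A: cost=120, card=120
step 2: join E via hash
    card(P join E) = 120*250/(5) = 6000
    cost = 120 + 2*250*8 + 120 = 4240
step 3: join C via nl
    card(P join C) = 6000*250/(120) = 12500
    cost = 4240 + 6000*250 = 1504240
step 4: join D via nl
    card(P join D) = 12500*80/(5) = 200000
    cost = 1504240 + 12500*80 = 2504240
step 5: join B via nl
    card(P join B) = 200000*400/(25) = 3200000
    cost = 2504240 + 200000*400 = 82504240

82504240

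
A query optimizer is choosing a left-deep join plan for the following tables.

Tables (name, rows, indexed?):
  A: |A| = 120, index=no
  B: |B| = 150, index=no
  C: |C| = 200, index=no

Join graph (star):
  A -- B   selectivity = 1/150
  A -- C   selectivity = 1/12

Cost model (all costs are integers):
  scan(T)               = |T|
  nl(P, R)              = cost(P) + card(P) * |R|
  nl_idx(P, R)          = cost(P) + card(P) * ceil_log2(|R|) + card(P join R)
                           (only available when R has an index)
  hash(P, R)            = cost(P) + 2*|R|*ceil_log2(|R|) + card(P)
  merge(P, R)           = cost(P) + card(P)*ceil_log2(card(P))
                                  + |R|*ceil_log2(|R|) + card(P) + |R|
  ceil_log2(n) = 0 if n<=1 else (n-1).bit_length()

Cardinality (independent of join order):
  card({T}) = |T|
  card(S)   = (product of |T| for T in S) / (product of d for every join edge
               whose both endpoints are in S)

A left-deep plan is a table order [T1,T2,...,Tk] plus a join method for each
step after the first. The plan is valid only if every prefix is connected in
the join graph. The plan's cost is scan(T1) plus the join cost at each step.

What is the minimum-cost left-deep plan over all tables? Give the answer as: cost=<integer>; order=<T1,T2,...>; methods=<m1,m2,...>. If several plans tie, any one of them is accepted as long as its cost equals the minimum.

cost=4740; order=B,A,C; methods=hash,merge

Selinger DP (subsets sized 1..n):
  {A}: scan cost=120, card=120
  {B}: scan cost=150, card=150
  {C}: scan cost=200, card=200
  {AB}: card=120; try (A,hash)→1980, (B,merge)→2430, (A,merge)→2460, (B,hash)→2640, (B,nl)→18120, (A,nl)→18150; best=1980 via (A,hash)
  {AC}: card=2000; try (A,hash)→2080, (C,merge)→2880, (A,merge)→2960, (C,hash)→3440, (C,nl)→24120, (A,nl)→24200; best=2080 via (A,hash)
  {ABC}: card=2000; try (C,merge)→4740, (C,hash)→5300, (B,hash)→6480, (C,nl)→25980, (B,merge)→27430, (B,nl)→302080; best=4740 via (C,merge)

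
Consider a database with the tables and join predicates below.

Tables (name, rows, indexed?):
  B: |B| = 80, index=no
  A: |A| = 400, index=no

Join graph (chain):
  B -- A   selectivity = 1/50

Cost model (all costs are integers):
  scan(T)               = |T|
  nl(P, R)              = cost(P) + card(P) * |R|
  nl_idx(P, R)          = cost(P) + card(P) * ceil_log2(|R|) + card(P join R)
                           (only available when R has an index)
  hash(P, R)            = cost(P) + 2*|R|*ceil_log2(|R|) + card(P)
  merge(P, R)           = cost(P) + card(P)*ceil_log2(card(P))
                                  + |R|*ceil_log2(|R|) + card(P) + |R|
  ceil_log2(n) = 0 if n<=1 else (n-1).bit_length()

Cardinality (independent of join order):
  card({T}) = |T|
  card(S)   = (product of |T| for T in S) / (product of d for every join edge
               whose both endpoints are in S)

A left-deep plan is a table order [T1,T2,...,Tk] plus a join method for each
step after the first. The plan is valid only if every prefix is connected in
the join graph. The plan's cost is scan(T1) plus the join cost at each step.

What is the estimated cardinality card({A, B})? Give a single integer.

Tables in S: A(400), B(80)
Edges inside S: B-A(d=50)
numerator = 400 * 80 = 32000
denominator = 50 = 50
card(S) = 32000 / 50 = 640

640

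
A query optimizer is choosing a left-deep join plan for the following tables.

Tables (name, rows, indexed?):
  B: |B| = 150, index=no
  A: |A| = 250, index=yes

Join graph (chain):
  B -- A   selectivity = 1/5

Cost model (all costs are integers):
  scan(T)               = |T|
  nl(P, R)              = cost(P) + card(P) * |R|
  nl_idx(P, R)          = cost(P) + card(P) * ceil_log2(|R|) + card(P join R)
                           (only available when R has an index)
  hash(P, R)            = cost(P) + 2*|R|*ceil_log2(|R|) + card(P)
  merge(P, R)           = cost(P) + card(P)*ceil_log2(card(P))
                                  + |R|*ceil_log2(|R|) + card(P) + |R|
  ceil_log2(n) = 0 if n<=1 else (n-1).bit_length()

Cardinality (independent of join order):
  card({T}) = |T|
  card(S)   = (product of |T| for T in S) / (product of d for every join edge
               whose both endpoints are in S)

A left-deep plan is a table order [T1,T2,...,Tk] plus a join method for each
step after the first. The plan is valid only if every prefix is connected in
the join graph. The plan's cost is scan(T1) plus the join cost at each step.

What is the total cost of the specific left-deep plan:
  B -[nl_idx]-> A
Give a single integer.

8850

step 1: scan B: cost=150, card=150
step 2: join A via nl_idx
    card(P join A) = 150*250/(5) = 7500
    cost = 150 + 150*8 + 7500 = 8850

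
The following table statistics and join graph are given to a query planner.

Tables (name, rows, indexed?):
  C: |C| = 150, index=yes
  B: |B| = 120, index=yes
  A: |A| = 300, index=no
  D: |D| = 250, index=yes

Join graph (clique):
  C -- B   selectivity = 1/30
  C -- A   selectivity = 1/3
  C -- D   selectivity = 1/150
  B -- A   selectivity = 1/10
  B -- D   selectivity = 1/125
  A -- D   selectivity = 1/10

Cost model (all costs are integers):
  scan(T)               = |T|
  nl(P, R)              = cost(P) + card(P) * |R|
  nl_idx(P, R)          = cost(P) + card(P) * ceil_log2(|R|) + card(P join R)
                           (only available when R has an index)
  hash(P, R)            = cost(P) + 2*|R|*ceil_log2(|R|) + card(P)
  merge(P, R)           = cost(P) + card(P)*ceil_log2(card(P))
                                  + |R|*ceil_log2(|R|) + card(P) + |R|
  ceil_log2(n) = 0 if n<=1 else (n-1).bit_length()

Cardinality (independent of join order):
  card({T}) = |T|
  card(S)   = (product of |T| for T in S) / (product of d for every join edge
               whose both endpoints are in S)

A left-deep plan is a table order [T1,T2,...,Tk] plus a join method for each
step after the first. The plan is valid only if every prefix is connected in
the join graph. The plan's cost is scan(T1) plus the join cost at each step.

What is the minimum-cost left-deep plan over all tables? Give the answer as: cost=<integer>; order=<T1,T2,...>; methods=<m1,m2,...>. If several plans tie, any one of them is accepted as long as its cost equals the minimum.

Selinger DP (subsets sized 1..n):
  {C}: scan cost=150, card=150
  {B}: scan cost=120, card=120
  {A}: scan cost=300, card=300
  {D}: scan cost=250, card=250
  {BC}: card=600; try (C,nl_idx)→1680, (B,nl_idx)→1800, (B,hash)→1980, (C,merge)→2430, (B,merge)→2460, (C,hash)→2640 …(+2); best=1680 via (C,nl_idx)
  {AC}: card=15000; try (C,hash)→3000, (A,merge)→4500, (C,merge)→4650, (A,hash)→5700, (C,nl_idx)→17700, (A,nl)→45150 …(+1); best=3000 via (C,hash)
  {CD}: card=250; try (D,nl_idx)→1600, (C,nl_idx)→2500, (C,hash)→2900, (D,merge)→3750, (C,merge)→3850, (D,hash)→4300 …(+2); best=1600 via (D,nl_idx)
  {AB}: card=3600; try (B,hash)→2280, (A,merge)→4080, (B,merge)→4260, (A,hash)→5640, (B,nl_idx)→6000, (A,nl)→36120 …(+1); best=2280 via (B,hash)
  {BD}: card=240; try (D,nl_idx)→1320, (B,hash)→2180, (B,nl_idx)→2240, (D,merge)→3330, (B,merge)→3460, (D,hash)→4240 …(+2); best=1320 via (D,nl_idx)
  {AD}: card=7500; try (D,hash)→4600, (A,merge)→5500, (D,merge)→5550, (A,hash)→5900, (D,nl_idx)→10200, (A,nl)→75250 …(+1); best=4600 via (D,hash)
  {ABC}: card=6000; try (A,hash)→7680, (C,hash)→8280, (A,merge)→11280, (B,hash)→19680, (C,nl_idx)→37080, (C,merge)→50430 …(+5); best=7680 via (A,hash)
  {BCD}: card=8; try (C,nl_idx)→3248, (B,nl_idx)→3358, (B,hash)→3530, (C,hash)→3960, (B,merge)→4810, (C,merge)→4830 …(+6); best=3248 via (C,nl_idx)
  {ACD}: card=2500; try (A,merge)→6850, (A,hash)→7250, (C,hash)→14500, (D,hash)→22000, (C,nl_idx)→67100, (A,nl)→76600 …(+5); best=6850 via (A,merge)
  {ABD}: card=720; try (A,merge)→6480, (A,hash)→6960, (D,hash)→9880, (B,hash)→13780, (D,nl_idx)→31800, (D,merge)→51330 …(+5); best=6480 via (A,merge)
  {ABCD}: card=8; try (A,nl)→5648, (A,merge)→6280, (A,hash)→8656, (C,hash)→9600, (B,hash)→11030, (C,nl_idx)→12248 …(+9); best=5648 via (A,nl)

cost=5648; order=B,D,C,A; methods=nl_idx,nl_idx,nl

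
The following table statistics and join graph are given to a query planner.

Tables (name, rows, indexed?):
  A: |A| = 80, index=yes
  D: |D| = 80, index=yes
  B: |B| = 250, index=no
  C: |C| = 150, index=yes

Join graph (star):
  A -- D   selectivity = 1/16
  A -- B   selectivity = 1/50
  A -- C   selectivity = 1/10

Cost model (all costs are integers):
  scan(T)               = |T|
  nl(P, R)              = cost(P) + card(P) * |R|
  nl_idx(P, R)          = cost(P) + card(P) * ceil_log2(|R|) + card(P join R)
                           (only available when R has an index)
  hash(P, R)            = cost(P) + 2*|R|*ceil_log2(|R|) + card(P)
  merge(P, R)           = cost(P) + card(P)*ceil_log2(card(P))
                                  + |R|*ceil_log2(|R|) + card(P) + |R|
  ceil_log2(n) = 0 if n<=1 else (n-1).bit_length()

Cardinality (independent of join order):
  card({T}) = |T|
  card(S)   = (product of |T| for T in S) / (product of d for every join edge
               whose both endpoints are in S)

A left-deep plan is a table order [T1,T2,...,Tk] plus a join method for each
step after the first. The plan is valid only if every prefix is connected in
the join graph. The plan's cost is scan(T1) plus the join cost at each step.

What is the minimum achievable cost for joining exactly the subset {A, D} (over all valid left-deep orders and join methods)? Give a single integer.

1040

Selinger DP over subsets of {A,D}:
  {A}: scan cost=80, card=80
  {D}: scan cost=80, card=80
  {AD}: card=400; try (D,nl_idx)→1040, (A,nl_idx)→1040, (D,hash)→1280, (A,hash)→1280, (D,merge)→1360, (A,merge)→1360 …(+2); best=1040 via (D,nl_idx)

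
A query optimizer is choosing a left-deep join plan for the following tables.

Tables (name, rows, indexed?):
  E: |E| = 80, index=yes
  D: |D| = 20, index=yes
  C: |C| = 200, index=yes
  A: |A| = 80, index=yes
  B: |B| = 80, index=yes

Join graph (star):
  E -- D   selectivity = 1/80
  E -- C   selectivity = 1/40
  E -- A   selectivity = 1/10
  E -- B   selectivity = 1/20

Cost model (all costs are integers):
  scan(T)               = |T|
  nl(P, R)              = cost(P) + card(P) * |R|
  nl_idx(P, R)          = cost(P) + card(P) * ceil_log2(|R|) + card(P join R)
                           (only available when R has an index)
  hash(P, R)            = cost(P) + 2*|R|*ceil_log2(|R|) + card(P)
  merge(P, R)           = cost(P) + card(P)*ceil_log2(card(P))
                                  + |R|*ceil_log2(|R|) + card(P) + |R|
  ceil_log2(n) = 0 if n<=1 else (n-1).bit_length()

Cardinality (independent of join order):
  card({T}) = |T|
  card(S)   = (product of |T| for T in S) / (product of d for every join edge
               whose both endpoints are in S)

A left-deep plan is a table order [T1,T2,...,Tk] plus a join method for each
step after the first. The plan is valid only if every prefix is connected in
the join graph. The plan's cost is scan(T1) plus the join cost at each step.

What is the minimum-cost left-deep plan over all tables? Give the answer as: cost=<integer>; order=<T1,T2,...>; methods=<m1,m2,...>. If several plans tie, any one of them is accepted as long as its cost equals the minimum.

Selinger DP (subsets sized 1..n):
  {E}: scan cost=80, card=80
  {D}: scan cost=20, card=20
  {C}: scan cost=200, card=200
  {A}: scan cost=80, card=80
  {B}: scan cost=80, card=80
  {DE}: card=20; try (E,nl_idx)→180, (D,hash)→360, (D,nl_idx)→500, (E,merge)→780, (D,merge)→840, (E,hash)→1160 …(+2); best=180 via (E,nl_idx)
  {CE}: card=400; try (C,nl_idx)→1120, (E,hash)→1520, (E,nl_idx)→2000, (C,merge)→2520, (E,merge)→2640, (C,hash)→3360 …(+2); best=1120 via (C,nl_idx)
  {AE}: card=640; try (E,hash)→1280, (E,nl_idx)→1280, (A,hash)→1280, (A,nl_idx)→1280, (E,merge)→1360, (A,merge)→1360 …(+2); best=1280 via (E,hash)
  {BE}: card=320; try (E,nl_idx)→960, (B,nl_idx)→960, (E,hash)→1280, (B,hash)→1280, (E,merge)→1360, (B,merge)→1360 …(+2); best=960 via (E,nl_idx)
  {CDE}: card=100; try (C,nl_idx)→440, (D,hash)→1720, (C,merge)→2100, (D,nl_idx)→3220, (C,hash)→3400, (C,nl)→4180 …(+2); best=440 via (C,nl_idx)
  {ADE}: card=160; try (A,nl_idx)→480, (A,merge)→940, (A,hash)→1320, (A,nl)→1780, (D,hash)→2120, (D,nl_idx)→4640 …(+2); best=480 via (A,nl_idx)
  {BDE}: card=80; try (B,nl_idx)→400, (B,merge)→940, (B,hash)→1320, (D,hash)→1480, (B,nl)→1780, (D,nl_idx)→2640 …(+2); best=400 via (B,nl_idx)
  {ACE}: card=3200; try (A,hash)→2640, (C,hash)→5120, (A,merge)→5760, (A,nl_idx)→7120, (C,nl_idx)→9600, (C,merge)→10120 …(+2); best=2640 via (A,hash)
  {BCE}: card=1600; try (B,hash)→2640, (C,hash)→4480, (C,nl_idx)→5120, (B,nl_idx)→5520, (B,merge)→5760, (C,merge)→5960 …(+2); best=2640 via (B,hash)
  {ABE}: card=2560; try (A,hash)→2400, (B,hash)→3040, (A,merge)→4800, (A,nl_idx)→5760, (B,nl_idx)→8320, (B,merge)→8960 …(+2); best=2400 via (A,hash)
  {ACDE}: card=800; try (A,hash)→1660, (A,merge)→1880, (A,nl_idx)→1940, (C,nl_idx)→2560, (C,merge)→3720, (C,hash)→3840 …(+6); best=1660 via (A,hash)
  {BCDE}: card=400; try (C,nl_idx)→1440, (B,nl_idx)→1540, (B,hash)→1660, (B,merge)→1880, (C,merge)→2840, (C,hash)→3680 …(+6); best=1440 via (C,nl_idx)
  {ABDE}: card=640; try (A,hash)→1600, (A,nl_idx)→1600, (A,merge)→1680, (B,hash)→1760, (B,nl_idx)→2240, (B,merge)→2560 …(+6); best=1600 via (A,hash)
  {ABCE}: card=12800; try (A,hash)→5360, (B,hash)→6960, (C,hash)→8160, (A,merge)→22480, (A,nl_idx)→26640, (C,nl_idx)→35680 …(+6); best=5360 via (A,hash)
  {ABCDE}: card=3200; try (A,hash)→2960, (B,hash)→3580, (C,hash)→5440, (A,merge)→6080, (A,nl_idx)→7440, (C,nl_idx)→9920 …(+10); best=2960 via (A,hash)

cost=2960; order=D,E,B,C,A; methods=nl_idx,nl_idx,nl_idx,hash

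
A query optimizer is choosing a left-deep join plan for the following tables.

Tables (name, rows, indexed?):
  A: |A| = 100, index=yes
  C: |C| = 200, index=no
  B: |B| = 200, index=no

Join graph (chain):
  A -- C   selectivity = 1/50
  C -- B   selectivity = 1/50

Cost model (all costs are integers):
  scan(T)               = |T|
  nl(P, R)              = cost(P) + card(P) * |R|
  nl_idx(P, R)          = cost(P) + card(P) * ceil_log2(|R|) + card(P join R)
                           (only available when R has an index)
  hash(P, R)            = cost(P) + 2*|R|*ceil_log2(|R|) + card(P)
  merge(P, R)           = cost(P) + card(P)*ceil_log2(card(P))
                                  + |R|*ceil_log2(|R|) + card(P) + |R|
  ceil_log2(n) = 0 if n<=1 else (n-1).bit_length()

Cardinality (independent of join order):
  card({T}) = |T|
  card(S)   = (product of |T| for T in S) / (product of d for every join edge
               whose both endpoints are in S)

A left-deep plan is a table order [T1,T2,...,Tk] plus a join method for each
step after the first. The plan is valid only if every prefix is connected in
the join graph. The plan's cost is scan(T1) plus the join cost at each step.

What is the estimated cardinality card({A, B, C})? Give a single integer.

Tables in S: A(100), B(200), C(200)
Edges inside S: A-C(d=50), C-B(d=50)
numerator = 100 * 200 * 200 = 4000000
denominator = 50 * 50 = 2500
card(S) = 4000000 / 2500 = 1600

1600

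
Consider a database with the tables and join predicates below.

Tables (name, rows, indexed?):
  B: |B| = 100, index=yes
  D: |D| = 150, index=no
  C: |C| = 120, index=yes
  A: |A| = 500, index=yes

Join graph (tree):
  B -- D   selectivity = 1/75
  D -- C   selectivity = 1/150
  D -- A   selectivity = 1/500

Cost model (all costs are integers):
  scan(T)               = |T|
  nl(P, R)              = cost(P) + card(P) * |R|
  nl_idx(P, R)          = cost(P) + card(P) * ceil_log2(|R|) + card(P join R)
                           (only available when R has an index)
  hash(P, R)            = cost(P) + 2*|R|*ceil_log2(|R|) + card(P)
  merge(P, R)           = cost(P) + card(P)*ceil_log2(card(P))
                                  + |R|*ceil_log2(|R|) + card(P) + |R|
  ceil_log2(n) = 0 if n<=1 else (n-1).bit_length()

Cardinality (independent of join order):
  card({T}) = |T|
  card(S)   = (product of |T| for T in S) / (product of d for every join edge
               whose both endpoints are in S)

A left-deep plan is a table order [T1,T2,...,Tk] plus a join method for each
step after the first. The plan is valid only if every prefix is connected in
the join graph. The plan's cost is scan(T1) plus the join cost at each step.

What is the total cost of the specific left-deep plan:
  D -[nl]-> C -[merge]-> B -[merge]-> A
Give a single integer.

26350

step 1: scan D: cost=150, card=150
step 2: join C via nl
    card(P join C) = 150*120/(150) = 120
    cost = 150 + 150*120 = 18150
step 3: join B via merge
    card(P join B) = 120*100/(75) = 160
    cost = 18150 + 120*7 + 100*7 + 120 + 100 = 19910
step 4: join A via merge
    card(P join A) = 160*500/(500) = 160
    cost = 19910 + 160*8 + 500*9 + 160 + 500 = 26350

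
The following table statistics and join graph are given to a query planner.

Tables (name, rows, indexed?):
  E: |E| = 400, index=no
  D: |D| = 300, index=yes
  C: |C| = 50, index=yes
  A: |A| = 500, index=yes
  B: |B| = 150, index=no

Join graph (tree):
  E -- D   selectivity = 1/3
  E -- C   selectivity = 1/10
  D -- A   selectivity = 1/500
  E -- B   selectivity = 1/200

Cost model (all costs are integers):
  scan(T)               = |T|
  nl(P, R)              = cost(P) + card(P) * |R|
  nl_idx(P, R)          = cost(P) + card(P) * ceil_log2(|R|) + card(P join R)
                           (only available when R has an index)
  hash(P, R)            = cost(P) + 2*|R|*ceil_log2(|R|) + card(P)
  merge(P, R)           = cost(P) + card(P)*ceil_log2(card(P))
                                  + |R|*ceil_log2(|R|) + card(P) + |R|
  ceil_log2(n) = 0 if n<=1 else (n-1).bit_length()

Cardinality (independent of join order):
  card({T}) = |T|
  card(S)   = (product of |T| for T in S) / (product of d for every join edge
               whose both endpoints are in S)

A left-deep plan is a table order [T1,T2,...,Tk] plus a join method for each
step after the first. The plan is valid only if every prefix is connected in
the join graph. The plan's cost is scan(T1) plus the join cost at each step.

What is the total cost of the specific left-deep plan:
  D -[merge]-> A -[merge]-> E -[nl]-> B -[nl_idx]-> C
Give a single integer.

6345300

step 1: scan D: cost=300, card=300
step 2: join A via merge
    card(P join A) = 300*500/(500) = 300
    cost = 300 + 300*9 + 500*9 + 300 + 500 = 8300
step 3: join E via merge
    card(P join E) = 300*400/(3) = 40000
    cost = 8300 + 300*9 + 400*9 + 300 + 400 = 15300
step 4: join B via nl
    card(P join B) = 40000*150/(200) = 30000
    cost = 15300 + 40000*150 = 6015300
step 5: join C via nl_idx
    card(P join C) = 30000*50/(10) = 150000
    cost = 6015300 + 30000*6 + 150000 = 6345300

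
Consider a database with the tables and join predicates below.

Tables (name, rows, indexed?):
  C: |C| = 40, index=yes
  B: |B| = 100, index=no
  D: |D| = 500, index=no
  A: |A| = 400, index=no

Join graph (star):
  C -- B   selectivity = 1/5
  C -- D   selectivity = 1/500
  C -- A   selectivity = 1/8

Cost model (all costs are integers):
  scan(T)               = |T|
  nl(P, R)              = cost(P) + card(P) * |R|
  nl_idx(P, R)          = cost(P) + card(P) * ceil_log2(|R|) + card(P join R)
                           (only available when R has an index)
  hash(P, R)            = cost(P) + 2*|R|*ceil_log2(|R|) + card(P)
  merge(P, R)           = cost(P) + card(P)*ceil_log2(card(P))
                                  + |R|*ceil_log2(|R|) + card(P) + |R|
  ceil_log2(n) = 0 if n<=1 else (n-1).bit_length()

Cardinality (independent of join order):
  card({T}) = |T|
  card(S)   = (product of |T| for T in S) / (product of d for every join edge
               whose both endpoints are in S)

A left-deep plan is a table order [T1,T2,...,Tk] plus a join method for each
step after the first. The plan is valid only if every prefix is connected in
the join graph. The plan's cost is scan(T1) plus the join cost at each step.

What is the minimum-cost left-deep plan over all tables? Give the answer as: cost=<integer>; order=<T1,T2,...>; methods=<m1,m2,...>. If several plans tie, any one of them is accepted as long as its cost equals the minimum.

cost=9160; order=D,C,A,B; methods=hash,merge,hash

Selinger DP (subsets sized 1..n):
  {C}: scan cost=40, card=40
  {B}: scan cost=100, card=100
  {D}: scan cost=500, card=500
  {A}: scan cost=400, card=400
  {BC}: card=800; try (C,hash)→680, (B,merge)→1120, (C,merge)→1180, (B,hash)→1480, (C,nl_idx)→1500, (B,nl)→4040 …(+1); best=680 via (C,hash)
  {CD}: card=40; try (C,hash)→1480, (C,nl_idx)→3540, (D,merge)→5320, (C,merge)→5780, (D,hash)→9080, (D,nl)→20040 …(+1); best=1480 via (C,hash)
  {AC}: card=2000; try (C,hash)→1280, (A,merge)→4320, (C,merge)→4680, (C,nl_idx)→4800, (A,hash)→7280, (A,nl)→16040 …(+1); best=1280 via (C,hash)
  {BCD}: card=800; try (B,merge)→2560, (B,hash)→2920, (B,nl)→5480, (D,hash)→10480, (D,merge)→14480, (D,nl)→400680; best=2560 via (B,merge)
  {ABC}: card=40000; try (B,hash)→4680, (A,hash)→8680, (A,merge)→13480, (B,merge)→26080, (B,nl)→201280, (A,nl)→320680; best=4680 via (B,hash)
  {ACD}: card=2000; try (A,merge)→5760, (A,hash)→8720, (D,hash)→12280, (A,nl)→17480, (D,merge)→30280, (D,nl)→1001280; best=5760 via (A,merge)
  {ABCD}: card=40000; try (B,hash)→9160, (A,hash)→10560, (A,merge)→15360, (B,merge)→30560, (D,hash)→53680, (B,nl)→205760 …(+3); best=9160 via (B,hash)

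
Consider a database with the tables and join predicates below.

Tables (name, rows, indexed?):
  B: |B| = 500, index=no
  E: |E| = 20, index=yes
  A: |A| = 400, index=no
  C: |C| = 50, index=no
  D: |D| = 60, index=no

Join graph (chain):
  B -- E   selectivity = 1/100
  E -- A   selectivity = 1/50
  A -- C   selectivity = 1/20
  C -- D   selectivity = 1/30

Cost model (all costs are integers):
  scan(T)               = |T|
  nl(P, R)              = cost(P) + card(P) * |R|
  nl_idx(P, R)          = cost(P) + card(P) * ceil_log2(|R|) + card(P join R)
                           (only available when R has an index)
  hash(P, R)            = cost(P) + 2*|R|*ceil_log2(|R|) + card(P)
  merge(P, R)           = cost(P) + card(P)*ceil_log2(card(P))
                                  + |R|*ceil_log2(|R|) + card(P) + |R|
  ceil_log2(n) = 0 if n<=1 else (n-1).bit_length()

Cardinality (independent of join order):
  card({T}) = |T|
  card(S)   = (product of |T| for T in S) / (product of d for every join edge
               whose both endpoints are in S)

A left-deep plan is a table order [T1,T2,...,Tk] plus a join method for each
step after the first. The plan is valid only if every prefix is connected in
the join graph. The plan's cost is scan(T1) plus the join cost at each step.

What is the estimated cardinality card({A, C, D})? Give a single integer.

2000

Tables in S: A(400), C(50), D(60)
Edges inside S: A-C(d=20), C-D(d=30)
numerator = 400 * 50 * 60 = 1200000
denominator = 20 * 30 = 600
card(S) = 1200000 / 600 = 2000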